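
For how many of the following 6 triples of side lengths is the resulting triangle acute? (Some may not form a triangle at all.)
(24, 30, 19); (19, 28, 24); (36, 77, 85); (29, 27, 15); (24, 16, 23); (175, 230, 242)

5

(24,30,19): 19²+24² = 937 > 900 = 30² → acute
(19,28,24): 19²+24² = 937 > 784 = 28² → acute
(36,77,85): 36²+77² = 7225 = 85² → right
(29,27,15): 15²+27² = 954 > 841 = 29² → acute
(24,16,23): 16²+23² = 785 > 576 = 24² → acute
(175,230,242): 175²+230² = 83525 > 58564 = 242² → acute
5 of the 6 are acute.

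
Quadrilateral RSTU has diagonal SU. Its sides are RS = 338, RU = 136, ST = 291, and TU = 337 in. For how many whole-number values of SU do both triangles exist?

271

From triangle RSU: 202 < SU < 474.
From triangle TSU: 46 < SU < 628.
Intersection: 202 < SU < 474, so integers 203 through 473: 271 values.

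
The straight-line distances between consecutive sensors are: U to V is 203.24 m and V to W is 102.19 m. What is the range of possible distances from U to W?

By the triangle inequality, |203.24 − 102.19| ≤ UW ≤ 203.24 + 102.19.

101.05 ≤ UW ≤ 305.43 m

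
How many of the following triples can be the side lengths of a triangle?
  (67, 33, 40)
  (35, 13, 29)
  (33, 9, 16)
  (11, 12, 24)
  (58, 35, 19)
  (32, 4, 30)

(33,40,67): 33+40 > 67 → valid
(13,29,35): 13+29 > 35 → valid
(9,16,33): 9+16 ≤ 33 → not valid
(11,12,24): 11+12 ≤ 24 → not valid
(19,35,58): 19+35 ≤ 58 → not valid
(4,30,32): 4+30 > 32 → valid
3 of the 6 triples form a triangle.

3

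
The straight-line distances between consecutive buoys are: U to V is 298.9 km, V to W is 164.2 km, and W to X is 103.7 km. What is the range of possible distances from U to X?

31.0 ≤ UX ≤ 566.8 km

The maximum is all hops collinear in one direction: 298.9 + 164.2 + 103.7 = 566.8.
The longest hop is 298.9; the others sum to 267.9. Folding the others back against it leaves at least 298.9 − 267.9 = 31.0.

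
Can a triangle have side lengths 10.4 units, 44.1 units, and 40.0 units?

Yes

The longest side is 44.1, and the other two sum to 50.4.
Since 50.4 > 44.1, the triangle inequality holds.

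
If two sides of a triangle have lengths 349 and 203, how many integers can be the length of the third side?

The third side lies in the open interval (146, 552).
Integers from 147 to 551 inclusive: 551 − 147 + 1 = 405.

405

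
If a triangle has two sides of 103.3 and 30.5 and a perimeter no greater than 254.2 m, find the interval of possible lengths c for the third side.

Triangle inequality alone gives 72.8 < c < 133.8.
The perimeter condition gives c ≤ 254.2 − 103.3 − 30.5 = 120.4.
Intersecting the two: 72.8 < c ≤ 120.4.

72.8 < c ≤ 120.4 m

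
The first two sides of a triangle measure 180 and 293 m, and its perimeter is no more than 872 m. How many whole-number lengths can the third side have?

Triangle inequality: 113 < x < 473. Perimeter ≤ 872 gives x ≤ 872 − 180 − 293 = 399.
So 113 < x ≤ 399; integers 114 through 399: 286 values.

286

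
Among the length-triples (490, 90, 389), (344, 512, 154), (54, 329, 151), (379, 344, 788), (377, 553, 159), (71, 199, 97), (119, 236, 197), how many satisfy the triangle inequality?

1

(90,389,490): 90+389 ≤ 490 → not valid
(154,344,512): 154+344 ≤ 512 → not valid
(54,151,329): 54+151 ≤ 329 → not valid
(344,379,788): 344+379 ≤ 788 → not valid
(159,377,553): 159+377 ≤ 553 → not valid
(71,97,199): 71+97 ≤ 199 → not valid
(119,197,236): 119+197 > 236 → valid
1 of the 7 triples forms a triangle.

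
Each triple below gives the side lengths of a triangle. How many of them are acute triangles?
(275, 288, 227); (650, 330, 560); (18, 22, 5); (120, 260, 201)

(275,288,227): 227²+275² = 127154 > 82944 = 288² → acute
(650,330,560): 330²+560² = 422500 = 650² → right
(18,22,5): 5²+18² = 349 < 484 = 22² → obtuse
(120,260,201): 120²+201² = 54801 < 67600 = 260² → obtuse
1 of the 4 is acute.

1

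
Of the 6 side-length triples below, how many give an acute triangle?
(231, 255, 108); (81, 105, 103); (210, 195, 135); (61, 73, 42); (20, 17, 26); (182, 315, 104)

4

(231,255,108): 108²+231² = 65025 = 255² → right
(81,105,103): 81²+103² = 17170 > 11025 = 105² → acute
(210,195,135): 135²+195² = 56250 > 44100 = 210² → acute
(61,73,42): 42²+61² = 5485 > 5329 = 73² → acute
(20,17,26): 17²+20² = 689 > 676 = 26² → acute
(182,315,104): 104+182 ≤ 315, not a triangle
4 of the 6 are acute.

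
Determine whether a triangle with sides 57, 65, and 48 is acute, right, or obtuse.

Compare the square of the longest side to the sum of squares of the other two: 48² + 57² = 5553 > 4225 = 65².

acute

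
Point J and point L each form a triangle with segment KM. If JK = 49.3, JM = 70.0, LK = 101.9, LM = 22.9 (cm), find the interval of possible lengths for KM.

79.0 < KM < 119.3

From triangle JKM: |49.3 − 70.0| < KM < 49.3 + 70.0, i.e. 20.7 < KM < 119.3.
From triangle LKM: 79.0 < KM < 124.8.
Both must hold, so KM lies in the intersection.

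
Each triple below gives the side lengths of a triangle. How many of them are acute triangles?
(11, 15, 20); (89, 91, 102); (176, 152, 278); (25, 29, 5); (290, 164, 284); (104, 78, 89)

(11,15,20): 11²+15² = 346 < 400 = 20² → obtuse
(89,91,102): 89²+91² = 16202 > 10404 = 102² → acute
(176,152,278): 152²+176² = 54080 < 77284 = 278² → obtuse
(25,29,5): 5²+25² = 650 < 841 = 29² → obtuse
(290,164,284): 164²+284² = 107552 > 84100 = 290² → acute
(104,78,89): 78²+89² = 14005 > 10816 = 104² → acute
3 of the 6 are acute.

3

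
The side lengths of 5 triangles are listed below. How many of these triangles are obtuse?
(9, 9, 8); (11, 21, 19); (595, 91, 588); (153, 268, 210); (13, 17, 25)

2

(9,9,8): 8²+9² = 145 > 81 = 9² → acute
(11,21,19): 11²+19² = 482 > 441 = 21² → acute
(595,91,588): 91²+588² = 354025 = 595² → right
(153,268,210): 153²+210² = 67509 < 71824 = 268² → obtuse
(13,17,25): 13²+17² = 458 < 625 = 25² → obtuse
2 of the 5 are obtuse.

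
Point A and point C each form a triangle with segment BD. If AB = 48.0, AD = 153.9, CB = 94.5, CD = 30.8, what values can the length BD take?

From triangle ABD: |48.0 − 153.9| < BD < 48.0 + 153.9, i.e. 105.9 < BD < 201.9.
From triangle CBD: 63.7 < BD < 125.3.
Both must hold, so BD lies in the intersection.

105.9 < BD < 125.3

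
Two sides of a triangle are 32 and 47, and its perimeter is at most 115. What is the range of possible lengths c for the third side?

15 < c ≤ 36

Triangle inequality alone gives 15 < c < 79.
The perimeter condition gives c ≤ 115 − 32 − 47 = 36.
Intersecting the two: 15 < c ≤ 36.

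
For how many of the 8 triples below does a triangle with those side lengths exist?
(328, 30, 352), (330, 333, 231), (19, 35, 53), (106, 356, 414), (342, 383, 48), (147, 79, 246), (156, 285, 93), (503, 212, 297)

(30,328,352): 30+328 > 352 → valid
(231,330,333): 231+330 > 333 → valid
(19,35,53): 19+35 > 53 → valid
(106,356,414): 106+356 > 414 → valid
(48,342,383): 48+342 > 383 → valid
(79,147,246): 79+147 ≤ 246 → not valid
(93,156,285): 93+156 ≤ 285 → not valid
(212,297,503): 212+297 > 503 → valid
6 of the 8 triples form a triangle.

6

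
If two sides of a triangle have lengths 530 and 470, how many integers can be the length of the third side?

939

The third side lies in the open interval (60, 1000).
Integers from 61 to 999 inclusive: 999 − 61 + 1 = 939.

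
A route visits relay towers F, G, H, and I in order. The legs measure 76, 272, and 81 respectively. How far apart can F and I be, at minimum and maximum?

115 ≤ FI ≤ 429

The maximum is all hops collinear in one direction: 76 + 272 + 81 = 429.
The longest hop is 272; the others sum to 157. Folding the others back against it leaves at least 272 − 157 = 115.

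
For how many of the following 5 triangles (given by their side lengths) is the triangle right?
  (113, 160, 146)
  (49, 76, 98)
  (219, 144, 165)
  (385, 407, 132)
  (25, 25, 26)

(113,160,146): 113²+146² = 34085 > 25600 = 160² → acute
(49,76,98): 49²+76² = 8177 < 9604 = 98² → obtuse
(219,144,165): 144²+165² = 47961 = 219² → right
(385,407,132): 132²+385² = 165649 = 407² → right
(25,25,26): 25²+25² = 1250 > 676 = 26² → acute
2 of the 5 are right.

2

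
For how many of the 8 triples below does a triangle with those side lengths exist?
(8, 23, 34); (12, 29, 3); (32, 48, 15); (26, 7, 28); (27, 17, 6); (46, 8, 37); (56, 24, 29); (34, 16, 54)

1

(8,23,34): 8+23 ≤ 34 → not valid
(3,12,29): 3+12 ≤ 29 → not valid
(15,32,48): 15+32 ≤ 48 → not valid
(7,26,28): 7+26 > 28 → valid
(6,17,27): 6+17 ≤ 27 → not valid
(8,37,46): 8+37 ≤ 46 → not valid
(24,29,56): 24+29 ≤ 56 → not valid
(16,34,54): 16+34 ≤ 54 → not valid
1 of the 8 triples forms a triangle.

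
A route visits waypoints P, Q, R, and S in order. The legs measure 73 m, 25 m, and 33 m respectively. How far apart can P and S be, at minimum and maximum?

The maximum is all hops collinear in one direction: 73 + 25 + 33 = 131.
The longest hop is 73; the others sum to 58. Folding the others back against it leaves at least 73 − 58 = 15.

15 ≤ PS ≤ 131 m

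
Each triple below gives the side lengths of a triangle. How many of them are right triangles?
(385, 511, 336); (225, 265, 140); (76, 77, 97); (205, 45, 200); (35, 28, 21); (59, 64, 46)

4

(385,511,336): 336²+385² = 261121 = 511² → right
(225,265,140): 140²+225² = 70225 = 265² → right
(76,77,97): 76²+77² = 11705 > 9409 = 97² → acute
(205,45,200): 45²+200² = 42025 = 205² → right
(35,28,21): 21²+28² = 1225 = 35² → right
(59,64,46): 46²+59² = 5597 > 4096 = 64² → acute
4 of the 6 are right.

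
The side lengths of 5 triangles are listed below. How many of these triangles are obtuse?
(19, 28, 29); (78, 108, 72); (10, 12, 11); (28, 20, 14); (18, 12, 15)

(19,28,29): 19²+28² = 1145 > 841 = 29² → acute
(78,108,72): 72²+78² = 11268 < 11664 = 108² → obtuse
(10,12,11): 10²+11² = 221 > 144 = 12² → acute
(28,20,14): 14²+20² = 596 < 784 = 28² → obtuse
(18,12,15): 12²+15² = 369 > 324 = 18² → acute
2 of the 5 are obtuse.

2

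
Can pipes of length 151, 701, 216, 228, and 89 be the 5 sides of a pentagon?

No

For a pentagon, each side must be shorter than the sum of the others.
Here the longest side is 701, but the remaining 4 sides sum to only 684.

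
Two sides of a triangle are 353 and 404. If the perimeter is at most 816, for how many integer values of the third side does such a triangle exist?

8

Triangle inequality: 51 < x < 757. Perimeter ≤ 816 gives x ≤ 816 − 353 − 404 = 59.
So 51 < x ≤ 59; integers 52 through 59: 8 values.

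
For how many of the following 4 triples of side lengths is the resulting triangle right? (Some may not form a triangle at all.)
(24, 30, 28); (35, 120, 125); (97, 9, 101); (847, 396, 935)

(24,30,28): 24²+28² = 1360 > 900 = 30² → acute
(35,120,125): 35²+120² = 15625 = 125² → right
(97,9,101): 9²+97² = 9490 < 10201 = 101² → obtuse
(847,396,935): 396²+847² = 874225 = 935² → right
2 of the 4 are right.

2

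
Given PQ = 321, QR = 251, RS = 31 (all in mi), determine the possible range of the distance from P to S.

39 ≤ PS ≤ 603 mi

The maximum is all hops collinear in one direction: 321 + 251 + 31 = 603.
The longest hop is 321; the others sum to 282. Folding the others back against it leaves at least 321 − 282 = 39.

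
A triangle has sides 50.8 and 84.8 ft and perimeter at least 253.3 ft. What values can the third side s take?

Triangle inequality alone gives 34.0 < s < 135.6.
The perimeter condition gives s ≥ 253.3 − 50.8 − 84.8 = 117.7.
Intersecting the two: 117.7 ≤ s < 135.6.

117.7 ≤ s < 135.6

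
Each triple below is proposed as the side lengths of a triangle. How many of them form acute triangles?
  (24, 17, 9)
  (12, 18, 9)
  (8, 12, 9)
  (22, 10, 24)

2

(24,17,9): 9²+17² = 370 < 576 = 24² → obtuse
(12,18,9): 9²+12² = 225 < 324 = 18² → obtuse
(8,12,9): 8²+9² = 145 > 144 = 12² → acute
(22,10,24): 10²+22² = 584 > 576 = 24² → acute
2 of the 4 are acute.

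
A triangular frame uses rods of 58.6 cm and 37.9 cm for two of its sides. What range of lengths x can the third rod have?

20.7 < x < 96.5

By the triangle inequality, x must be less than 58.6 + 37.9 = 96.5 and greater than |58.6 − 37.9| = 20.7.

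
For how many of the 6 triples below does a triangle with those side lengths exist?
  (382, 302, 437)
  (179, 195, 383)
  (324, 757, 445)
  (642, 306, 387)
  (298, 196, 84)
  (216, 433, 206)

(302,382,437): 302+382 > 437 → valid
(179,195,383): 179+195 ≤ 383 → not valid
(324,445,757): 324+445 > 757 → valid
(306,387,642): 306+387 > 642 → valid
(84,196,298): 84+196 ≤ 298 → not valid
(206,216,433): 206+216 ≤ 433 → not valid
3 of the 6 triples form a triangle.

3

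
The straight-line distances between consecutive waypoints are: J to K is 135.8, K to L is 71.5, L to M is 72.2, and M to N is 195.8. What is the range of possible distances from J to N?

0 ≤ JN ≤ 475.3

The maximum is all hops collinear in one direction: 135.8 + 71.5 + 72.2 + 195.8 = 475.3.
The longest hop is 195.8; the others sum to 279.5. Since 195.8 ≤ 279.5, the path can fold back on itself completely, so the minimum distance is 0.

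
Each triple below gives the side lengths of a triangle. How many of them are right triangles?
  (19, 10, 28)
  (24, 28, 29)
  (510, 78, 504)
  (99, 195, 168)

(19,10,28): 10²+19² = 461 < 784 = 28² → obtuse
(24,28,29): 24²+28² = 1360 > 841 = 29² → acute
(510,78,504): 78²+504² = 260100 = 510² → right
(99,195,168): 99²+168² = 38025 = 195² → right
2 of the 4 are right.

2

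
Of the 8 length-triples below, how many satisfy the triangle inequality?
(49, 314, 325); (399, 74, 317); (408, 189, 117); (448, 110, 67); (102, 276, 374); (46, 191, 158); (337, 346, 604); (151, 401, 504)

(49,314,325): 49+314 > 325 → valid
(74,317,399): 74+317 ≤ 399 → not valid
(117,189,408): 117+189 ≤ 408 → not valid
(67,110,448): 67+110 ≤ 448 → not valid
(102,276,374): 102+276 > 374 → valid
(46,158,191): 46+158 > 191 → valid
(337,346,604): 337+346 > 604 → valid
(151,401,504): 151+401 > 504 → valid
5 of the 8 triples form a triangle.

5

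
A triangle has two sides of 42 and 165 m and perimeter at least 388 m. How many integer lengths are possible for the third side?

26

Triangle inequality: 123 < x < 207. Perimeter ≥ 388 gives x ≥ 388 − 42 − 165 = 181.
So 181 ≤ x < 207; integers 181 through 206: 26 values.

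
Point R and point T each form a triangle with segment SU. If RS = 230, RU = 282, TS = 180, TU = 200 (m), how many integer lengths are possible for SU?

327

From triangle RSU: 52 < SU < 512.
From triangle TSU: 20 < SU < 380.
Intersection: 52 < SU < 380, so integers 53 through 379: 327 values.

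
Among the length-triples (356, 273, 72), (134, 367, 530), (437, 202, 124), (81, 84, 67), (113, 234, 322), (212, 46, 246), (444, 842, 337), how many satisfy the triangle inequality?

3

(72,273,356): 72+273 ≤ 356 → not valid
(134,367,530): 134+367 ≤ 530 → not valid
(124,202,437): 124+202 ≤ 437 → not valid
(67,81,84): 67+81 > 84 → valid
(113,234,322): 113+234 > 322 → valid
(46,212,246): 46+212 > 246 → valid
(337,444,842): 337+444 ≤ 842 → not valid
3 of the 7 triples form a triangle.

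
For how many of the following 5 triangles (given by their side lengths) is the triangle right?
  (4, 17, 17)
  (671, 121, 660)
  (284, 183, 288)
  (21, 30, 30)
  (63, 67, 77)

1

(4,17,17): 4²+17² = 305 > 289 = 17² → acute
(671,121,660): 121²+660² = 450241 = 671² → right
(284,183,288): 183²+284² = 114145 > 82944 = 288² → acute
(21,30,30): 21²+30² = 1341 > 900 = 30² → acute
(63,67,77): 63²+67² = 8458 > 5929 = 77² → acute
1 of the 5 is right.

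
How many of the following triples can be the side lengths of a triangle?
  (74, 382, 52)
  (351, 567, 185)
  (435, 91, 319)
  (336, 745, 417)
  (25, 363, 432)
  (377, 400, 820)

(52,74,382): 52+74 ≤ 382 → not valid
(185,351,567): 185+351 ≤ 567 → not valid
(91,319,435): 91+319 ≤ 435 → not valid
(336,417,745): 336+417 > 745 → valid
(25,363,432): 25+363 ≤ 432 → not valid
(377,400,820): 377+400 ≤ 820 → not valid
1 of the 6 triples forms a triangle.

1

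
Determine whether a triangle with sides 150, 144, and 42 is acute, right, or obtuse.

right

Compare the square of the longest side to the sum of squares of the other two: 42² + 144² = 22500 = 150².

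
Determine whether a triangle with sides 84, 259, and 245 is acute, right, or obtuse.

right

Compare the square of the longest side to the sum of squares of the other two: 84² + 245² = 67081 = 259².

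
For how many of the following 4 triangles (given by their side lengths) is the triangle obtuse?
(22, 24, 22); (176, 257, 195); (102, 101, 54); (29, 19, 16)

1

(22,24,22): 22²+22² = 968 > 576 = 24² → acute
(176,257,195): 176²+195² = 69001 > 66049 = 257² → acute
(102,101,54): 54²+101² = 13117 > 10404 = 102² → acute
(29,19,16): 16²+19² = 617 < 841 = 29² → obtuse
1 of the 4 is obtuse.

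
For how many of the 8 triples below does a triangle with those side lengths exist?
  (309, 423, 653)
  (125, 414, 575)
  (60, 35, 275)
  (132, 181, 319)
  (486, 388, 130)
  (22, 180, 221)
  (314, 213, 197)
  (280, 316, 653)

3

(309,423,653): 309+423 > 653 → valid
(125,414,575): 125+414 ≤ 575 → not valid
(35,60,275): 35+60 ≤ 275 → not valid
(132,181,319): 132+181 ≤ 319 → not valid
(130,388,486): 130+388 > 486 → valid
(22,180,221): 22+180 ≤ 221 → not valid
(197,213,314): 197+213 > 314 → valid
(280,316,653): 280+316 ≤ 653 → not valid
3 of the 8 triples form a triangle.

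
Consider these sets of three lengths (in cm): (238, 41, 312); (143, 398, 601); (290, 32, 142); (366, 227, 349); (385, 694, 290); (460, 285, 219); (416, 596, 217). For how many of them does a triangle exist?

(41,238,312): 41+238 ≤ 312 → not valid
(143,398,601): 143+398 ≤ 601 → not valid
(32,142,290): 32+142 ≤ 290 → not valid
(227,349,366): 227+349 > 366 → valid
(290,385,694): 290+385 ≤ 694 → not valid
(219,285,460): 219+285 > 460 → valid
(217,416,596): 217+416 > 596 → valid
3 of the 7 triples form a triangle.

3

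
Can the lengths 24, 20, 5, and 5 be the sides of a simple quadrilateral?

A quadrilateral exists iff every side is shorter than the sum of the others — equivalently, the longest side is less than the sum of the rest.
Longest side 24 < 30 (sum of the remaining 3), so yes.

Yes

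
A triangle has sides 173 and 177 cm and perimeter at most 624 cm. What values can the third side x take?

Triangle inequality alone gives 4 < x < 350.
The perimeter condition gives x ≤ 624 − 173 − 177 = 274.
Intersecting the two: 4 < x ≤ 274.

4 < x ≤ 274 cm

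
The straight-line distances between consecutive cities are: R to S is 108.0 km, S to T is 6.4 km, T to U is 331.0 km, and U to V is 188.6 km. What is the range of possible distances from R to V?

The maximum is all hops collinear in one direction: 108.0 + 6.4 + 331.0 + 188.6 = 634.0.
The longest hop is 331.0; the others sum to 303.0. Folding the others back against it leaves at least 331.0 − 303.0 = 28.0.

28.0 ≤ RV ≤ 634.0 km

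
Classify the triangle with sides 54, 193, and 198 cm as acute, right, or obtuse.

Compare the square of the longest side to the sum of squares of the other two: 54² + 193² = 40165 > 39204 = 198².

acute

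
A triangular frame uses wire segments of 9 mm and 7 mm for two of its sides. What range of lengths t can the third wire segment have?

By the triangle inequality, t must be less than 9 + 7 = 16 and greater than |9 − 7| = 2.

2 < t < 16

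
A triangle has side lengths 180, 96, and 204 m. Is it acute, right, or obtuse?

right

Compare the square of the longest side to the sum of squares of the other two: 96² + 180² = 41616 = 204².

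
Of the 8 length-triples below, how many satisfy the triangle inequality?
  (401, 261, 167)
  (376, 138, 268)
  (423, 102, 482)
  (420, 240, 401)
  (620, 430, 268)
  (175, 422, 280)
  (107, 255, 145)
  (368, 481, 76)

(167,261,401): 167+261 > 401 → valid
(138,268,376): 138+268 > 376 → valid
(102,423,482): 102+423 > 482 → valid
(240,401,420): 240+401 > 420 → valid
(268,430,620): 268+430 > 620 → valid
(175,280,422): 175+280 > 422 → valid
(107,145,255): 107+145 ≤ 255 → not valid
(76,368,481): 76+368 ≤ 481 → not valid
6 of the 8 triples form a triangle.

6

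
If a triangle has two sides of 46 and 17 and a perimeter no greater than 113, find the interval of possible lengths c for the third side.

29 < c ≤ 50

Triangle inequality alone gives 29 < c < 63.
The perimeter condition gives c ≤ 113 − 46 − 17 = 50.
Intersecting the two: 29 < c ≤ 50.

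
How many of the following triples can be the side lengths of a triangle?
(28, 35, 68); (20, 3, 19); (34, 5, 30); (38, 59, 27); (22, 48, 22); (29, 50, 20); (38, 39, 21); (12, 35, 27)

(28,35,68): 28+35 ≤ 68 → not valid
(3,19,20): 3+19 > 20 → valid
(5,30,34): 5+30 > 34 → valid
(27,38,59): 27+38 > 59 → valid
(22,22,48): 22+22 ≤ 48 → not valid
(20,29,50): 20+29 ≤ 50 → not valid
(21,38,39): 21+38 > 39 → valid
(12,27,35): 12+27 > 35 → valid
5 of the 8 triples form a triangle.

5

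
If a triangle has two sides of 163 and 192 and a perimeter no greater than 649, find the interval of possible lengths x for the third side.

Triangle inequality alone gives 29 < x < 355.
The perimeter condition gives x ≤ 649 − 163 − 192 = 294.
Intersecting the two: 29 < x ≤ 294.

29 < x ≤ 294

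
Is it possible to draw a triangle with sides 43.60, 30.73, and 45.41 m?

Yes

The longest side is 45.41, and the other two sum to 74.33.
Since 74.33 > 45.41, the triangle inequality holds.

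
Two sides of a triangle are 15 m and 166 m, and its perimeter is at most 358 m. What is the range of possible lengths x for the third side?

Triangle inequality alone gives 151 < x < 181.
The perimeter condition gives x ≤ 358 − 15 − 166 = 177.
Intersecting the two: 151 < x ≤ 177.

151 < x ≤ 177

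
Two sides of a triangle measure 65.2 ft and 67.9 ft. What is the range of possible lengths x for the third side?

2.7 < x < 133.1 (ft)

By the triangle inequality, x must be less than 65.2 + 67.9 = 133.1 and greater than |65.2 − 67.9| = 2.7.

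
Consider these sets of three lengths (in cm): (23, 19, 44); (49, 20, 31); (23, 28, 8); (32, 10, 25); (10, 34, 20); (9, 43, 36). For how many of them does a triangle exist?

4

(19,23,44): 19+23 ≤ 44 → not valid
(20,31,49): 20+31 > 49 → valid
(8,23,28): 8+23 > 28 → valid
(10,25,32): 10+25 > 32 → valid
(10,20,34): 10+20 ≤ 34 → not valid
(9,36,43): 9+36 > 43 → valid
4 of the 6 triples form a triangle.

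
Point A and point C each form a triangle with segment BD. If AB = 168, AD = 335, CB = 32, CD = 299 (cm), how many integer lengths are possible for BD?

From triangle ABD: 167 < BD < 503.
From triangle CBD: 267 < BD < 331.
Intersection: 267 < BD < 331, so integers 268 through 330: 63 values.

63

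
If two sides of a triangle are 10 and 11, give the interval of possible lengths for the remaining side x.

1 < x < 21

By the triangle inequality, x must be less than 10 + 11 = 21 and greater than |10 − 11| = 1.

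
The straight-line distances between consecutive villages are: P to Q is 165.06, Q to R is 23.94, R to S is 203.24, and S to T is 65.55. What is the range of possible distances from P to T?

0 ≤ PT ≤ 457.79

The maximum is all hops collinear in one direction: 165.06 + 23.94 + 203.24 + 65.55 = 457.79.
The longest hop is 203.24; the others sum to 254.55. Since 203.24 ≤ 254.55, the path can fold back on itself completely, so the minimum distance is 0.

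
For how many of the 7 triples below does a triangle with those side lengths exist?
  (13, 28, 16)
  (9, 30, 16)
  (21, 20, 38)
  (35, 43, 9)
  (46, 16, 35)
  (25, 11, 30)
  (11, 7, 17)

(13,16,28): 13+16 > 28 → valid
(9,16,30): 9+16 ≤ 30 → not valid
(20,21,38): 20+21 > 38 → valid
(9,35,43): 9+35 > 43 → valid
(16,35,46): 16+35 > 46 → valid
(11,25,30): 11+25 > 30 → valid
(7,11,17): 7+11 > 17 → valid
6 of the 7 triples form a triangle.

6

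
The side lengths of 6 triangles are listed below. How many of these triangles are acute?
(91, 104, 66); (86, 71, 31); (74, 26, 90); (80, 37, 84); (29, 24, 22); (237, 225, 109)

4

(91,104,66): 66²+91² = 12637 > 10816 = 104² → acute
(86,71,31): 31²+71² = 6002 < 7396 = 86² → obtuse
(74,26,90): 26²+74² = 6152 < 8100 = 90² → obtuse
(80,37,84): 37²+80² = 7769 > 7056 = 84² → acute
(29,24,22): 22²+24² = 1060 > 841 = 29² → acute
(237,225,109): 109²+225² = 62506 > 56169 = 237² → acute
4 of the 6 are acute.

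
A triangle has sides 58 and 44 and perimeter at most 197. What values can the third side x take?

14 < x ≤ 95

Triangle inequality alone gives 14 < x < 102.
The perimeter condition gives x ≤ 197 − 58 − 44 = 95.
Intersecting the two: 14 < x ≤ 95.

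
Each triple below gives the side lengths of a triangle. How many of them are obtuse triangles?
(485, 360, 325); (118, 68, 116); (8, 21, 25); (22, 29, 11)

(485,360,325): 325²+360² = 235225 = 485² → right
(118,68,116): 68²+116² = 18080 > 13924 = 118² → acute
(8,21,25): 8²+21² = 505 < 625 = 25² → obtuse
(22,29,11): 11²+22² = 605 < 841 = 29² → obtuse
2 of the 4 are obtuse.

2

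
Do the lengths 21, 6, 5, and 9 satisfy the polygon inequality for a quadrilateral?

For a quadrilateral, each side must be shorter than the sum of the others.
Here the longest side is 21, but the remaining 3 sides sum to only 20.

No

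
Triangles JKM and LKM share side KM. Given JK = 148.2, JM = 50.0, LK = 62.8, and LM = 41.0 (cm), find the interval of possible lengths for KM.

From triangle JKM: |148.2 − 50.0| < KM < 148.2 + 50.0, i.e. 98.2 < KM < 198.2.
From triangle LKM: 21.8 < KM < 103.8.
Both must hold, so KM lies in the intersection.

98.2 < KM < 103.8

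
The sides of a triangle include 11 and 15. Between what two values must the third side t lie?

By the triangle inequality, t must be less than 11 + 15 = 26 and greater than |11 − 15| = 4.

4 < t < 26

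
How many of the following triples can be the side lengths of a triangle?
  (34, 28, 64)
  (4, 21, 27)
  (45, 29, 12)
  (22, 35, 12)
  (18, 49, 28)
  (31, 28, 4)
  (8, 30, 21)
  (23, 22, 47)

(28,34,64): 28+34 ≤ 64 → not valid
(4,21,27): 4+21 ≤ 27 → not valid
(12,29,45): 12+29 ≤ 45 → not valid
(12,22,35): 12+22 ≤ 35 → not valid
(18,28,49): 18+28 ≤ 49 → not valid
(4,28,31): 4+28 > 31 → valid
(8,21,30): 8+21 ≤ 30 → not valid
(22,23,47): 22+23 ≤ 47 → not valid
1 of the 8 triples forms a triangle.

1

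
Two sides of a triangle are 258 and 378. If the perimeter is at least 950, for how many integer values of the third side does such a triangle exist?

Triangle inequality: 120 < x < 636. Perimeter ≥ 950 gives x ≥ 950 − 258 − 378 = 314.
So 314 ≤ x < 636; integers 314 through 635: 322 values.

322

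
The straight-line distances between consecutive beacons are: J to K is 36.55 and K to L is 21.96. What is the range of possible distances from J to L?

14.59 ≤ JL ≤ 58.51

By the triangle inequality, |36.55 − 21.96| ≤ JL ≤ 36.55 + 21.96.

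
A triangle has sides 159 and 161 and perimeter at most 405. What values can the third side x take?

Triangle inequality alone gives 2 < x < 320.
The perimeter condition gives x ≤ 405 − 159 − 161 = 85.
Intersecting the two: 2 < x ≤ 85.

2 < x ≤ 85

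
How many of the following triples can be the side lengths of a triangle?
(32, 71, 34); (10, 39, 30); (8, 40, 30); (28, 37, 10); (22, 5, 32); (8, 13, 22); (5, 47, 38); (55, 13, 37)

(32,34,71): 32+34 ≤ 71 → not valid
(10,30,39): 10+30 > 39 → valid
(8,30,40): 8+30 ≤ 40 → not valid
(10,28,37): 10+28 > 37 → valid
(5,22,32): 5+22 ≤ 32 → not valid
(8,13,22): 8+13 ≤ 22 → not valid
(5,38,47): 5+38 ≤ 47 → not valid
(13,37,55): 13+37 ≤ 55 → not valid
2 of the 8 triples form a triangle.

2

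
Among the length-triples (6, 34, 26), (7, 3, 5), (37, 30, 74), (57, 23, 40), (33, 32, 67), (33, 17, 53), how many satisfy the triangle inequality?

2

(6,26,34): 6+26 ≤ 34 → not valid
(3,5,7): 3+5 > 7 → valid
(30,37,74): 30+37 ≤ 74 → not valid
(23,40,57): 23+40 > 57 → valid
(32,33,67): 32+33 ≤ 67 → not valid
(17,33,53): 17+33 ≤ 53 → not valid
2 of the 6 triples form a triangle.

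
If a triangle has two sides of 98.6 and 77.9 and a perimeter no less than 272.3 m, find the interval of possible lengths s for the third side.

Triangle inequality alone gives 20.7 < s < 176.5.
The perimeter condition gives s ≥ 272.3 − 98.6 − 77.9 = 95.8.
Intersecting the two: 95.8 ≤ s < 176.5.

95.8 ≤ s < 176.5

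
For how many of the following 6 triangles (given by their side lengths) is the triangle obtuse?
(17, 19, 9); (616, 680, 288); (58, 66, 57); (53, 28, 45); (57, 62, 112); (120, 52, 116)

1

(17,19,9): 9²+17² = 370 > 361 = 19² → acute
(616,680,288): 288²+616² = 462400 = 680² → right
(58,66,57): 57²+58² = 6613 > 4356 = 66² → acute
(53,28,45): 28²+45² = 2809 = 53² → right
(57,62,112): 57²+62² = 7093 < 12544 = 112² → obtuse
(120,52,116): 52²+116² = 16160 > 14400 = 120² → acute
1 of the 6 is obtuse.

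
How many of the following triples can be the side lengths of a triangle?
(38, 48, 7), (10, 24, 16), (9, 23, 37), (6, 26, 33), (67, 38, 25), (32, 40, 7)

1

(7,38,48): 7+38 ≤ 48 → not valid
(10,16,24): 10+16 > 24 → valid
(9,23,37): 9+23 ≤ 37 → not valid
(6,26,33): 6+26 ≤ 33 → not valid
(25,38,67): 25+38 ≤ 67 → not valid
(7,32,40): 7+32 ≤ 40 → not valid
1 of the 6 triples forms a triangle.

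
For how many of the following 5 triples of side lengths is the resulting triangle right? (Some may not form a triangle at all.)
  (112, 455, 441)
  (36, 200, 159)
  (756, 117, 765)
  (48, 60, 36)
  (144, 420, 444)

4

(112,455,441): 112²+441² = 207025 = 455² → right
(36,200,159): 36+159 ≤ 200, not a triangle
(756,117,765): 117²+756² = 585225 = 765² → right
(48,60,36): 36²+48² = 3600 = 60² → right
(144,420,444): 144²+420² = 197136 = 444² → right
4 of the 5 are right.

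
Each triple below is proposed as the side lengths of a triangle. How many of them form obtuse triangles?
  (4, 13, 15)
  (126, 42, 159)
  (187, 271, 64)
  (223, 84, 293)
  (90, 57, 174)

3

(4,13,15): 4²+13² = 185 < 225 = 15² → obtuse
(126,42,159): 42²+126² = 17640 < 25281 = 159² → obtuse
(187,271,64): 64+187 ≤ 271, not a triangle
(223,84,293): 84²+223² = 56785 < 85849 = 293² → obtuse
(90,57,174): 57+90 ≤ 174, not a triangle
3 of the 5 are obtuse.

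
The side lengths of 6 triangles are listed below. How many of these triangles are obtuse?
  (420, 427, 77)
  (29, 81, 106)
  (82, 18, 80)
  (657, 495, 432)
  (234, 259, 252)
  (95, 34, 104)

(420,427,77): 77²+420² = 182329 = 427² → right
(29,81,106): 29²+81² = 7402 < 11236 = 106² → obtuse
(82,18,80): 18²+80² = 6724 = 82² → right
(657,495,432): 432²+495² = 431649 = 657² → right
(234,259,252): 234²+252² = 118260 > 67081 = 259² → acute
(95,34,104): 34²+95² = 10181 < 10816 = 104² → obtuse
2 of the 6 are obtuse.

2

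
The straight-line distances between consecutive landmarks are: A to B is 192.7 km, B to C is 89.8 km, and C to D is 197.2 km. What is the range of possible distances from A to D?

The maximum is all hops collinear in one direction: 192.7 + 89.8 + 197.2 = 479.7.
The longest hop is 197.2; the others sum to 282.5. Since 197.2 ≤ 282.5, the path can fold back on itself completely, so the minimum distance is 0.

0 ≤ AD ≤ 479.7 km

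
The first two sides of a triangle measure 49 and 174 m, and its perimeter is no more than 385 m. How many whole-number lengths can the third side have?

37

Triangle inequality: 125 < x < 223. Perimeter ≤ 385 gives x ≤ 385 − 49 − 174 = 162.
So 125 < x ≤ 162; integers 126 through 162: 37 values.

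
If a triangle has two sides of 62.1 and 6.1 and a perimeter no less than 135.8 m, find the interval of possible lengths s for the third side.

Triangle inequality alone gives 56.0 < s < 68.2.
The perimeter condition gives s ≥ 135.8 − 62.1 − 6.1 = 67.6.
Intersecting the two: 67.6 ≤ s < 68.2.

67.6 ≤ s < 68.2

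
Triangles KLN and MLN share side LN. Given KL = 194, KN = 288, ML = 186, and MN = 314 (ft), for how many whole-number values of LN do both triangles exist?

353

From triangle KLN: 94 < LN < 482.
From triangle MLN: 128 < LN < 500.
Intersection: 128 < LN < 482, so integers 129 through 481: 353 values.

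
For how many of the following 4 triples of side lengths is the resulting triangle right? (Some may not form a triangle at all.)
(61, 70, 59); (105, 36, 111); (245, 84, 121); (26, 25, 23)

(61,70,59): 59²+61² = 7202 > 4900 = 70² → acute
(105,36,111): 36²+105² = 12321 = 111² → right
(245,84,121): 84+121 ≤ 245, not a triangle
(26,25,23): 23²+25² = 1154 > 676 = 26² → acute
1 of the 4 is right.

1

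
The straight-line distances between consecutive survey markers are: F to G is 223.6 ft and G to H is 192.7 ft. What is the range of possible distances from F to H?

30.9 ≤ FH ≤ 416.3 ft

By the triangle inequality, |223.6 − 192.7| ≤ FH ≤ 223.6 + 192.7.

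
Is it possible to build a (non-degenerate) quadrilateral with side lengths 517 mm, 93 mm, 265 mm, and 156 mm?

For a quadrilateral, each side must be shorter than the sum of the others.
Here the longest side is 517, but the remaining 3 sides sum to only 514.

No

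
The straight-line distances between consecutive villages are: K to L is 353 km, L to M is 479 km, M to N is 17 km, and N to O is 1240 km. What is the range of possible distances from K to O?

The maximum is all hops collinear in one direction: 353 + 479 + 17 + 1240 = 2089.
The longest hop is 1240; the others sum to 849. Folding the others back against it leaves at least 1240 − 849 = 391.

391 ≤ KO ≤ 2089 km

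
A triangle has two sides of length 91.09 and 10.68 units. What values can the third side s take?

80.41 < s < 101.77

By the triangle inequality, s must be less than 91.09 + 10.68 = 101.77 and greater than |91.09 − 10.68| = 80.41.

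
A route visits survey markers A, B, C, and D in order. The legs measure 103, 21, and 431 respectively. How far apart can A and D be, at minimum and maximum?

307 ≤ AD ≤ 555

The maximum is all hops collinear in one direction: 103 + 21 + 431 = 555.
The longest hop is 431; the others sum to 124. Folding the others back against it leaves at least 431 − 124 = 307.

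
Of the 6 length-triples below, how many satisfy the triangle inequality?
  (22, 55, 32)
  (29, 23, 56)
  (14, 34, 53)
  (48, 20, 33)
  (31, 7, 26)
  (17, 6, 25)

2

(22,32,55): 22+32 ≤ 55 → not valid
(23,29,56): 23+29 ≤ 56 → not valid
(14,34,53): 14+34 ≤ 53 → not valid
(20,33,48): 20+33 > 48 → valid
(7,26,31): 7+26 > 31 → valid
(6,17,25): 6+17 ≤ 25 → not valid
2 of the 6 triples form a triangle.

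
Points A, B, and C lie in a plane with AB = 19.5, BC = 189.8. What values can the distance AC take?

By the triangle inequality, |19.5 − 189.8| ≤ AC ≤ 19.5 + 189.8.

170.3 ≤ AC ≤ 209.3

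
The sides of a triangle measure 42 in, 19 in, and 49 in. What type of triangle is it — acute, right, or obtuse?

obtuse

Compare the square of the longest side to the sum of squares of the other two: 19² + 42² = 2125 < 2401 = 49².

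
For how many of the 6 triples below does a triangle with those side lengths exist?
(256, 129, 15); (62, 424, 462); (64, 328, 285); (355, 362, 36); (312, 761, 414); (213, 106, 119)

4

(15,129,256): 15+129 ≤ 256 → not valid
(62,424,462): 62+424 > 462 → valid
(64,285,328): 64+285 > 328 → valid
(36,355,362): 36+355 > 362 → valid
(312,414,761): 312+414 ≤ 761 → not valid
(106,119,213): 106+119 > 213 → valid
4 of the 6 triples form a triangle.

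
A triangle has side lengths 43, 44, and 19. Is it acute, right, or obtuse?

Compare the square of the longest side to the sum of squares of the other two: 19² + 43² = 2210 > 1936 = 44².

acute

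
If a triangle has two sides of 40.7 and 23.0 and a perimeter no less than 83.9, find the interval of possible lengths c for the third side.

20.2 ≤ c < 63.7

Triangle inequality alone gives 17.7 < c < 63.7.
The perimeter condition gives c ≥ 83.9 − 40.7 − 23.0 = 20.2.
Intersecting the two: 20.2 ≤ c < 63.7.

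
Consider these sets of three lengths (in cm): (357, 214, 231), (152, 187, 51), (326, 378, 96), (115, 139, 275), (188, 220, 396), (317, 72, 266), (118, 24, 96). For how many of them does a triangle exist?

(214,231,357): 214+231 > 357 → valid
(51,152,187): 51+152 > 187 → valid
(96,326,378): 96+326 > 378 → valid
(115,139,275): 115+139 ≤ 275 → not valid
(188,220,396): 188+220 > 396 → valid
(72,266,317): 72+266 > 317 → valid
(24,96,118): 24+96 > 118 → valid
6 of the 7 triples form a triangle.

6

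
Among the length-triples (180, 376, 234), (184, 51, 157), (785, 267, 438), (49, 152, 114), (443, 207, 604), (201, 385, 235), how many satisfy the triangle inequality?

5

(180,234,376): 180+234 > 376 → valid
(51,157,184): 51+157 > 184 → valid
(267,438,785): 267+438 ≤ 785 → not valid
(49,114,152): 49+114 > 152 → valid
(207,443,604): 207+443 > 604 → valid
(201,235,385): 201+235 > 385 → valid
5 of the 6 triples form a triangle.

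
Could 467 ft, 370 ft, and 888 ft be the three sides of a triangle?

No

The longest side is 888, but the other two sum to only 837.
837 < 888, so the triangle inequality fails.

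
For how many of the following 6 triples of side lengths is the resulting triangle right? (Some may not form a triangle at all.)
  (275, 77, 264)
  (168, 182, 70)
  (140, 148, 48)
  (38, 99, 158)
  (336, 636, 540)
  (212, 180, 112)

(275,77,264): 77²+264² = 75625 = 275² → right
(168,182,70): 70²+168² = 33124 = 182² → right
(140,148,48): 48²+140² = 21904 = 148² → right
(38,99,158): 38+99 ≤ 158, not a triangle
(336,636,540): 336²+540² = 404496 = 636² → right
(212,180,112): 112²+180² = 44944 = 212² → right
5 of the 6 are right.

5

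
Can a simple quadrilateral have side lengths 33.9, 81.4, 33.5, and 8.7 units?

For a quadrilateral, each side must be shorter than the sum of the others.
Here the longest side is 81.4, but the remaining 3 sides sum to only 76.1.

No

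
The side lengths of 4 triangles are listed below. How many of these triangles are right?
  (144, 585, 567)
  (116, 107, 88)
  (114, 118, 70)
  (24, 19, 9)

1

(144,585,567): 144²+567² = 342225 = 585² → right
(116,107,88): 88²+107² = 19193 > 13456 = 116² → acute
(114,118,70): 70²+114² = 17896 > 13924 = 118² → acute
(24,19,9): 9²+19² = 442 < 576 = 24² → obtuse
1 of the 4 is right.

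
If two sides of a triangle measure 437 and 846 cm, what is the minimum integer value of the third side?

The third side must be strictly greater than |437 − 846| = 409.
The smallest integer above 409 is 410.

410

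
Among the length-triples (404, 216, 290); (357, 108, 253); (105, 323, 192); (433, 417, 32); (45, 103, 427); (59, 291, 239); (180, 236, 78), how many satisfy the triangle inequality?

(216,290,404): 216+290 > 404 → valid
(108,253,357): 108+253 > 357 → valid
(105,192,323): 105+192 ≤ 323 → not valid
(32,417,433): 32+417 > 433 → valid
(45,103,427): 45+103 ≤ 427 → not valid
(59,239,291): 59+239 > 291 → valid
(78,180,236): 78+180 > 236 → valid
5 of the 7 triples form a triangle.

5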